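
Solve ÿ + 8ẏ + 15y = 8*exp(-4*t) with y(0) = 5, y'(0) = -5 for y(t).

y = -exp(-5*t) - 8*exp(-4*t) + 14*exp(-3*t)

Characteristic equation r² + 8r + 15 = 0 factors as (r + 3)(r + 5) = 0, so r = -3, -5.
Hence y_h = C1*exp(-3*t) + C2*exp(-5*t).
Try y_p = A*exp(-4*t). Substituting into the equation and dividing by exp(-4*t) gives A = -8, so y_p = -8*exp(-4*t).
General solution: y = -8*exp(-4*t) + C1*exp(-3*t) + C2*exp(-5*t).
Apply the initial conditions: y(0) = -8 + C1 + C2 = 5 and y'(0) = 32 - 5*C2 - 3*C1 = -5. Solving gives C1 = 14, C2 = -1.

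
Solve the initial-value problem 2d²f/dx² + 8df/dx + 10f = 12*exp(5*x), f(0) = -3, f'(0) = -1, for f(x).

f = 3*exp(5*x)/25 - 196*exp(-2*x)*sin(x)/25 - 78*cos(x)*exp(-2*x)/25

Divide through by 2: f'' + 4f' + 5f = 6*exp(5*x).
Characteristic equation r² + 4r + 5 = 0 has discriminant (4)² - 4·(5) = -4 < 0, so r = -2 ± i.
Hence f_h = C1*cos(x)*exp(-2*x) + C2*exp(-2*x)*sin(x).
Try f_p = A*exp(5*x). Substituting into the equation and dividing by exp(5*x) gives A = 3/25, so f_p = 3*exp(5*x)/25.
General solution: f = 3*exp(5*x)/25 + C1*cos(x)*exp(-2*x) + C2*exp(-2*x)*sin(x).
Apply the initial conditions: f(0) = 3/25 + C1 = -3 and f'(0) = 3/5 + C2 - 2*C1 = -1. Solving gives C1 = -78/25, C2 = -196/25.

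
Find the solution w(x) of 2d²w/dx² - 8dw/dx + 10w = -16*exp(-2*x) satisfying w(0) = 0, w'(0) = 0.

Divide through by 2: w'' - 4w' + 5w = -8*exp(-2*x).
Characteristic equation r² - 4r + 5 = 0 has discriminant (-4)² - 4·(5) = -4 < 0, so r = 2 ± i.
Hence w_h = C1*cos(x)*exp(2*x) + C2*exp(2*x)*sin(x).
Try w_p = A*exp(-2*x). Substituting into the equation and dividing by exp(-2*x) gives A = -8/17, so w_p = -8*exp(-2*x)/17.
General solution: w = -8*exp(-2*x)/17 + C1*cos(x)*exp(2*x) + C2*exp(2*x)*sin(x).
Apply the initial conditions: w(0) = -8/17 + C1 = 0 and w'(0) = 16/17 + C2 + 2*C1 = 0. Solving gives C1 = 8/17, C2 = -32/17.

w = -8*exp(-2*x)/17 - 32*exp(2*x)*sin(x)/17 + 8*cos(x)*exp(2*x)/17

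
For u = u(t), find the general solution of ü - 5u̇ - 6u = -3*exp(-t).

u = C1*exp(6*t) + C2*exp(-t) + 3*t*exp(-t)/7

Characteristic equation r² - 5r - 6 = 0 factors as (r - 6)(r + 1) = 0, so r = 6, -1.
Hence u_h = C1*exp(6*t) + C2*exp(-t).
Since exp(-t) solves the homogeneous equation (r = -1 is a root of multiplicity 1), multiply the trial by t. Try u_p = A*t*exp(-t). Substituting into the equation and dividing by exp(-t) gives A = 3/7, so u_p = 3*t*exp(-t)/7.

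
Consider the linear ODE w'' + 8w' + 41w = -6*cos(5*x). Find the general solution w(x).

Characteristic equation r² + 8r + 41 = 0 has discriminant (8)² - 4·(41) = -100 < 0, so r = -4 ± 5i.
Hence w_h = C1*cos(5*x)*exp(-4*x) + C2*exp(-4*x)*sin(5*x).
Try w_p = A*cos(5*x) + B*sin(5*x). Substituting and equating the coefficients of cos(5x) and sin(5x) gives A = -3/58, B = -15/116, so w_p = -15*sin(5*x)/116 - 3*cos(5*x)/58.

w = -15*sin(5*x)/116 - 3*cos(5*x)/58 + C1*cos(5*x)*exp(-4*x) + C2*exp(-4*x)*sin(5*x)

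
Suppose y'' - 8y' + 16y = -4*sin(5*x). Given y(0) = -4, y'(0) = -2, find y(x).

Characteristic equation r² - 8r + 16 = 0 has discriminant (-8)² - 4·(16) = 0, so r = 4 is a repeated root.
Hence y_h = (C1 + C2*x)*exp(4*x).
Try y_p = A*cos(5*x) + B*sin(5*x). Substituting and equating the coefficients of cos(5x) and sin(5x) gives A = -160/1681, B = 36/1681, so y_p = -160*cos(5*x)/1681 + 36*sin(5*x)/1681.
General solution: y = -160*cos(5*x)/1681 + 36*sin(5*x)/1681 + C1*exp(4*x) + C2*x*exp(4*x).
Apply the initial conditions: y(0) = -160/1681 + C1 = -4 and y'(0) = 180/1681 + C2 + 4*C1 = -2. Solving gives C1 = -6564/1681, C2 = 554/41.

y = -6564*exp(4*x)/1681 - 160*cos(5*x)/1681 + 36*sin(5*x)/1681 + 554*x*exp(4*x)/41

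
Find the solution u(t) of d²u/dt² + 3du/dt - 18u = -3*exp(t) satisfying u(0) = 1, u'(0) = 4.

u = -10*exp(-6*t)/63 + 3*exp(t)/14 + 17*exp(3*t)/18

Characteristic equation r² + 3r - 18 = 0 factors as (r + 6)(r - 3) = 0, so r = -6, 3.
Hence u_h = C1*exp(-6*t) + C2*exp(3*t).
Try u_p = A*exp(t). Substituting into the equation and dividing by exp(t) gives A = 3/14, so u_p = 3*exp(t)/14.
General solution: u = 3*exp(t)/14 + C1*exp(-6*t) + C2*exp(3*t).
Apply the initial conditions: u(0) = 3/14 + C1 + C2 = 1 and u'(0) = 3/14 - 6*C1 + 3*C2 = 4. Solving gives C1 = -10/63, C2 = 17/18.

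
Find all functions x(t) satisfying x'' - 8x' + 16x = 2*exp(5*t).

x = 2*exp(5*t) + C1*exp(4*t) + C2*t*exp(4*t)

Characteristic equation r² - 8r + 16 = 0 has discriminant (-8)² - 4·(16) = 0, so r = 4 is a repeated root.
Hence x_h = (C1 + C2*t)*exp(4*t).
Try x_p = A*exp(5*t). Substituting into the equation and dividing by exp(5*t) gives A = 2, so x_p = 2*exp(5*t).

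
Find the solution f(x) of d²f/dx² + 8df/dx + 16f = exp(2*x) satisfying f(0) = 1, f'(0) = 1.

Characteristic equation r² + 8r + 16 = 0 has discriminant (8)² - 4·(16) = 0, so r = -4 is a repeated root.
Hence f_h = (C1 + C2*x)*exp(-4*x).
Try f_p = A*exp(2*x). Substituting into the equation and dividing by exp(2*x) gives A = 1/36, so f_p = exp(2*x)/36.
General solution: f = exp(2*x)/36 + C1*exp(-4*x) + C2*x*exp(-4*x).
Apply the initial conditions: f(0) = 1/36 + C1 = 1 and f'(0) = 1/18 + C2 - 4*C1 = 1. Solving gives C1 = 35/36, C2 = 29/6.

f = exp(2*x)/36 + 35*exp(-4*x)/36 + 29*x*exp(-4*x)/6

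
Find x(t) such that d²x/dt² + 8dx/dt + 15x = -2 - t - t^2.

Characteristic equation r² + 8r + 15 = 0 factors as (r + 3)(r + 5) = 0, so r = -3, -5.
Hence x_h = C1*exp(-3*t) + C2*exp(-5*t).
For the particular solution try x_p = A0 + A1*t + A2*t^2. Substituting and matching coefficients of each power of t gives A0 = -428/3375, A1 = 1/225, A2 = -1/15, so x_p = -428/3375 - t^2/15 + t/225.

x = -428/3375 - t**2/15 + t/225 + C1*exp(-3*t) + C2*exp(-5*t)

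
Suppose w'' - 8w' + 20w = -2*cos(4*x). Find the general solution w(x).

Characteristic equation r² - 8r + 20 = 0 has discriminant (-8)² - 4·(20) = -16 < 0, so r = 4 ± 2i.
Hence w_h = C1*cos(2*x)*exp(4*x) + C2*exp(4*x)*sin(2*x).
Try w_p = A*cos(4*x) + B*sin(4*x). Substituting and equating the coefficients of cos(4x) and sin(4x) gives A = -1/130, B = 4/65, so w_p = -cos(4*x)/130 + 4*sin(4*x)/65.

w = -cos(4*x)/130 + 4*sin(4*x)/65 + C1*cos(2*x)*exp(4*x) + C2*exp(4*x)*sin(2*x)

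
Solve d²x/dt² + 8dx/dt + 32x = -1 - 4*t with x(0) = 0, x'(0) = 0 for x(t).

Characteristic equation r² + 8r + 32 = 0 has discriminant (8)² - 4·(32) = -64 < 0, so r = -4 ± 4i.
Hence x_h = C1*cos(4*t)*exp(-4*t) + C2*exp(-4*t)*sin(4*t).
For the particular solution try x_p = A0 + A1*t. Substituting and matching coefficients of each power of t gives A0 = 0, A1 = -1/8, so x_p = -t/8.
General solution: x = -t/8 + C1*cos(4*t)*exp(-4*t) + C2*exp(-4*t)*sin(4*t).
Apply the initial conditions: x(0) = C1 = 0 and x'(0) = -1/8 - 4*C1 + 4*C2 = 0. Solving gives C1 = 0, C2 = 1/32.

x = -t/8 + exp(-4*t)*sin(4*t)/32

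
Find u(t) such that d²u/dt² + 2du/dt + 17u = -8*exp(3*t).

Characteristic equation r² + 2r + 17 = 0 has discriminant (2)² - 4·(17) = -64 < 0, so r = -1 ± 4i.
Hence u_h = C1*cos(4*t)*exp(-t) + C2*exp(-t)*sin(4*t).
Try u_p = A*exp(3*t). Substituting into the equation and dividing by exp(3*t) gives A = -1/4, so u_p = -exp(3*t)/4.

u = -exp(3*t)/4 + C1*cos(4*t)*exp(-t) + C2*exp(-t)*sin(4*t)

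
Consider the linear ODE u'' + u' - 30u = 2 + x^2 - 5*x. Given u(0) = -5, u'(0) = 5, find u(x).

Characteristic equation r² + r - 30 = 0 factors as (r - 5)(r + 6) = 0, so r = 5, -6.
Hence u_h = C1*exp(5*x) + C2*exp(-6*x).
For the particular solution try u_p = A0 + A1*x + A2*x^2. Substituting and matching coefficients of each power of x gives A0 = -214/3375, A1 = 37/225, A2 = -1/30, so u_p = -214/3375 - x^2/30 + 37*x/225.
General solution: u = -214/3375 - x^2/30 + 37*x/225 + C1*exp(5*x) + C2*exp(-6*x).
Apply the initial conditions: u(0) = -214/3375 + C1 + C2 = -5 and u'(0) = 37/225 - 6*C2 + 5*C1 = 5. Solving gives C1 = -3098/1375, C2 = -797/297.

u = -214/3375 - 3098*exp(5*x)/1375 - 797*exp(-6*x)/297 - x**2/30 + 37*x/225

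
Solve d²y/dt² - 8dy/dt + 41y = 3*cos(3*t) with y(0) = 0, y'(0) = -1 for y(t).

Characteristic equation r² - 8r + 41 = 0 has discriminant (-8)² - 4·(41) = -100 < 0, so r = 4 ± 5i.
Hence y_h = C1*cos(5*t)*exp(4*t) + C2*exp(4*t)*sin(5*t).
Try y_p = A*cos(3*t) + B*sin(3*t). Substituting and equating the coefficients of cos(3t) and sin(3t) gives A = 3/50, B = -9/200, so y_p = -9*sin(3*t)/200 + 3*cos(3*t)/50.
General solution: y = -9*sin(3*t)/200 + 3*cos(3*t)/50 + C1*cos(5*t)*exp(4*t) + C2*exp(4*t)*sin(5*t).
Apply the initial conditions: y(0) = 3/50 + C1 = 0 and y'(0) = -27/200 + 4*C1 + 5*C2 = -1. Solving gives C1 = -3/50, C2 = -1/8.

y = -9*sin(3*t)/200 + 3*cos(3*t)/50 - 3*cos(5*t)*exp(4*t)/50 - exp(4*t)*sin(5*t)/8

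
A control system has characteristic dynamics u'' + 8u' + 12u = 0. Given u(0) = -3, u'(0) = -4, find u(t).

Characteristic equation r² + 8r + 12 = 0 factors as (r + 2)(r + 6) = 0, so r = -2, -6.
Hence u_h = C1*exp(-2*t) + C2*exp(-6*t).
Apply the initial conditions: u(0) = C1 + C2 = -3 and u'(0) = -6*C2 - 2*C1 = -4. Solving gives C1 = -11/2, C2 = 5/2.

u = -11*exp(-2*t)/2 + 5*exp(-6*t)/2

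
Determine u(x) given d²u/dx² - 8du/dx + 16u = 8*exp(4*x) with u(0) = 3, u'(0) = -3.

Characteristic equation r² - 8r + 16 = 0 has discriminant (-8)² - 4·(16) = 0, so r = 4 is a repeated root.
Hence u_h = (C1 + C2*x)*exp(4*x).
Since exp(4*x) solves the homogeneous equation (r = 4 is a root of multiplicity 2), multiply the trial by x^2. Try u_p = A*x^2*exp(4*x). Substituting into the equation and dividing by exp(4*x) gives A = 4, so u_p = 4*x^2*exp(4*x).
General solution: u = C1*exp(4*x) + 4*x^2*exp(4*x) + C2*x*exp(4*x).
Apply the initial conditions: u(0) = C1 = 3 and u'(0) = C2 + 4*C1 = -3. Solving gives C1 = 3, C2 = -15.

u = 3*exp(4*x) - 15*x*exp(4*x) + 4*x**2*exp(4*x)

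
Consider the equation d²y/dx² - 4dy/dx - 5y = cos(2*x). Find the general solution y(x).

Characteristic equation r² - 4r - 5 = 0 factors as (r + 1)(r - 5) = 0, so r = -1, 5.
Hence y_h = C1*exp(-x) + C2*exp(5*x).
Try y_p = A*cos(2*x) + B*sin(2*x). Substituting and equating the coefficients of cos(2x) and sin(2x) gives A = -9/145, B = -8/145, so y_p = -9*cos(2*x)/145 - 8*sin(2*x)/145.

y = -9*cos(2*x)/145 - 8*sin(2*x)/145 + C1*exp(-x) + C2*exp(5*x)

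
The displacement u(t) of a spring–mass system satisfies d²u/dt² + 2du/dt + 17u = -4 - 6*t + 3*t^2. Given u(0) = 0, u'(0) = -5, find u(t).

Characteristic equation r² + 2r + 17 = 0 has discriminant (2)² - 4·(17) = -64 < 0, so r = -1 ± 4i.
Hence u_h = C1*cos(4*t)*exp(-t) + C2*exp(-t)*sin(4*t).
For the particular solution try u_p = A0 + A1*t + A2*t^2. Substituting and matching coefficients of each power of t gives A0 = -1030/4913, A1 = -114/289, A2 = 3/17, so u_p = -1030/4913 - 114*t/289 + 3*t^2/17.
General solution: u = -1030/4913 - 114*t/289 + 3*t^2/17 + C1*cos(4*t)*exp(-t) + C2*exp(-t)*sin(4*t).
Apply the initial conditions: u(0) = -1030/4913 + C1 = 0 and u'(0) = -114/289 - C1 + 4*C2 = -5. Solving gives C1 = 1030/4913, C2 = -21597/19652.

u = -1030/4913 - 114*t/289 + 3*t**2/17 - 21597*exp(-t)*sin(4*t)/19652 + 1030*cos(4*t)*exp(-t)/4913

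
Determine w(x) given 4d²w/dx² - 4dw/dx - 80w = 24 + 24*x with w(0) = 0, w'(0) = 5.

w = -57/200 - 31*exp(-4*x)/72 - 3*x/10 + 161*exp(5*x)/225

Divide through by 4: w'' - w' - 20w = 6 + 6*x.
Characteristic equation r² - r - 20 = 0 factors as (r - 5)(r + 4) = 0, so r = 5, -4.
Hence w_h = C1*exp(5*x) + C2*exp(-4*x).
For the particular solution try w_p = A0 + A1*x. Substituting and matching coefficients of each power of x gives A0 = -57/200, A1 = -3/10, so w_p = -57/200 - 3*x/10.
General solution: w = -57/200 - 3*x/10 + C1*exp(5*x) + C2*exp(-4*x).
Apply the initial conditions: w(0) = -57/200 + C1 + C2 = 0 and w'(0) = -3/10 - 4*C2 + 5*C1 = 5. Solving gives C1 = 161/225, C2 = -31/72.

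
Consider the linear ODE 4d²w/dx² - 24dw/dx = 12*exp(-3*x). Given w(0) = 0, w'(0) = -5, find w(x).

w = 2/3 - 7*exp(6*x)/9 + exp(-3*x)/9

Divide through by 4: w'' - 6w' = 3*exp(-3*x).
Characteristic equation r² - 6r = 0 factors as (r - 6)r = 0, so r = 6, 0.
Hence w_h = C1*exp(6*x) + C2.
Try w_p = A*exp(-3*x). Substituting into the equation and dividing by exp(-3*x) gives A = 1/9, so w_p = exp(-3*x)/9.
General solution: w = C2 + exp(-3*x)/9 + C1*exp(6*x).
Apply the initial conditions: w(0) = 1/9 + C1 + C2 = 0 and w'(0) = -1/3 + 6*C1 = -5. Solving gives C1 = -7/9, C2 = 2/3.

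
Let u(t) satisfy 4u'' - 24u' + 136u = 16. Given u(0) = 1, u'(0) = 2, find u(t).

Divide through by 4: u'' - 6u' + 34u = 4.
Characteristic equation r² - 6r + 34 = 0 has discriminant (-6)² - 4·(34) = -100 < 0, so r = 3 ± 5i.
Hence u_h = C1*cos(5*t)*exp(3*t) + C2*exp(3*t)*sin(5*t).
For the particular solution try u_p = A0. Substituting and matching coefficients of each power of t gives A0 = 2/17, so u_p = 2/17.
General solution: u = 2/17 + C1*cos(5*t)*exp(3*t) + C2*exp(3*t)*sin(5*t).
Apply the initial conditions: u(0) = 2/17 + C1 = 1 and u'(0) = 3*C1 + 5*C2 = 2. Solving gives C1 = 15/17, C2 = -11/85.

u = 2/17 - 11*exp(3*t)*sin(5*t)/85 + 15*cos(5*t)*exp(3*t)/17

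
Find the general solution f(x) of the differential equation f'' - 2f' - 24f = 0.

Characteristic equation r² - 2r - 24 = 0 factors as (r - 6)(r + 4) = 0, so r = 6, -4.
Hence f_h = C1*exp(6*x) + C2*exp(-4*x).

f = C1*exp(6*x) + C2*exp(-4*x)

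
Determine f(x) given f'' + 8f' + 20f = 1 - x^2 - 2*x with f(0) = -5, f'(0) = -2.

Characteristic equation r² + 8r + 20 = 0 has discriminant (8)² - 4·(20) = -16 < 0, so r = -4 ± 2i.
Hence f_h = C1*cos(2*x)*exp(-4*x) + C2*exp(-4*x)*sin(2*x).
For the particular solution try f_p = A0 + A1*x + A2*x^2. Substituting and matching coefficients of each power of x gives A0 = 79/1000, A1 = -3/50, A2 = -1/20, so f_p = 79/1000 - 3*x/50 - x^2/20.
General solution: f = 79/1000 - 3*x/50 - x^2/20 + C1*cos(2*x)*exp(-4*x) + C2*exp(-4*x)*sin(2*x).
Apply the initial conditions: f(0) = 79/1000 + C1 = -5 and f'(0) = -3/50 - 4*C1 + 2*C2 = -2. Solving gives C1 = -5079/1000, C2 = -1391/125.

f = 79/1000 - 3*x/50 - x**2/20 - 5079*cos(2*x)*exp(-4*x)/1000 - 1391*exp(-4*x)*sin(2*x)/125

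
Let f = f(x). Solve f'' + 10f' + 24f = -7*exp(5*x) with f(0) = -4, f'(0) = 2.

f = -191*exp(-4*x)/18 - 7*exp(5*x)/99 + 147*exp(-6*x)/22

Characteristic equation r² + 10r + 24 = 0 factors as (r + 4)(r + 6) = 0, so r = -4, -6.
Hence f_h = C1*exp(-4*x) + C2*exp(-6*x).
Try f_p = A*exp(5*x). Substituting into the equation and dividing by exp(5*x) gives A = -7/99, so f_p = -7*exp(5*x)/99.
General solution: f = -7*exp(5*x)/99 + C1*exp(-4*x) + C2*exp(-6*x).
Apply the initial conditions: f(0) = -7/99 + C1 + C2 = -4 and f'(0) = -35/99 - 6*C2 - 4*C1 = 2. Solving gives C1 = -191/18, C2 = 147/22.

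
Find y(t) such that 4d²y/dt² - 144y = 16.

Divide through by 4: y'' - 36y = 4.
Characteristic equation r² - 36 = 0 factors as (r - 6)(r + 6) = 0, so r = 6, -6.
Hence y_h = C1*exp(6*t) + C2*exp(-6*t).
For the particular solution try y_p = A0. Substituting and matching coefficients of each power of t gives A0 = -1/9, so y_p = -1/9.

y = -1/9 + C1*exp(6*t) + C2*exp(-6*t)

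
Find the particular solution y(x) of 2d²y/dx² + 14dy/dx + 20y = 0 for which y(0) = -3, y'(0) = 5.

y = -10*exp(-2*x)/3 + exp(-5*x)/3

Divide through by 2: y'' + 7y' + 10y = 0.
Characteristic equation r² + 7r + 10 = 0 factors as (r + 2)(r + 5) = 0, so r = -2, -5.
Hence y_h = C1*exp(-2*x) + C2*exp(-5*x).
Apply the initial conditions: y(0) = C1 + C2 = -3 and y'(0) = -5*C2 - 2*C1 = 5. Solving gives C1 = -10/3, C2 = 1/3.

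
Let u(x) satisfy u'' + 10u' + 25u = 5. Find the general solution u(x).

Characteristic equation r² + 10r + 25 = 0 has discriminant (10)² - 4·(25) = 0, so r = -5 is a repeated root.
Hence u_h = (C1 + C2*x)*exp(-5*x).
For the particular solution try u_p = A0. Substituting and matching coefficients of each power of x gives A0 = 1/5, so u_p = 1/5.

u = 1/5 + C1*exp(-5*x) + C2*x*exp(-5*x)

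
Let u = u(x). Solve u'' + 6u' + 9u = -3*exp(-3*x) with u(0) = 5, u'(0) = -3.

Characteristic equation r² + 6r + 9 = 0 has discriminant (6)² - 4·(9) = 0, so r = -3 is a repeated root.
Hence u_h = (C1 + C2*x)*exp(-3*x).
Since exp(-3*x) solves the homogeneous equation (r = -3 is a root of multiplicity 2), multiply the trial by x^2. Try u_p = A*x^2*exp(-3*x). Substituting into the equation and dividing by exp(-3*x) gives A = -3/2, so u_p = -3*x^2*exp(-3*x)/2.
General solution: u = C1*exp(-3*x) - 3*x^2*exp(-3*x)/2 + C2*x*exp(-3*x).
Apply the initial conditions: u(0) = C1 = 5 and u'(0) = C2 - 3*C1 = -3. Solving gives C1 = 5, C2 = 12.

u = 5*exp(-3*x) + 12*x*exp(-3*x) - 3*x**2*exp(-3*x)/2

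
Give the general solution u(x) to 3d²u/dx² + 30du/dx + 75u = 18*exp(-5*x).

Divide through by 3: u'' + 10u' + 25u = 6*exp(-5*x).
Characteristic equation r² + 10r + 25 = 0 has discriminant (10)² - 4·(25) = 0, so r = -5 is a repeated root.
Hence u_h = (C1 + C2*x)*exp(-5*x).
Since exp(-5*x) solves the homogeneous equation (r = -5 is a root of multiplicity 2), multiply the trial by x^2. Try u_p = A*x^2*exp(-5*x). Substituting into the equation and dividing by exp(-5*x) gives A = 3, so u_p = 3*x^2*exp(-5*x).

u = C1*exp(-5*x) + 3*x**2*exp(-5*x) + C2*x*exp(-5*x)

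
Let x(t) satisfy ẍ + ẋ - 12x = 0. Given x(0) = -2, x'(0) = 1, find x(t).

x = -exp(-4*t) - exp(3*t)

Characteristic equation r² + r - 12 = 0 factors as (r - 3)(r + 4) = 0, so r = 3, -4.
Hence x_h = C1*exp(3*t) + C2*exp(-4*t).
Apply the initial conditions: x(0) = C1 + C2 = -2 and x'(0) = -4*C2 + 3*C1 = 1. Solving gives C1 = -1, C2 = -1.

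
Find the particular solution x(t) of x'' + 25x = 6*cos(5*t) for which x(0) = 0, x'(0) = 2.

x = 2*sin(5*t)/5 + 3*t*sin(5*t)/5

Characteristic equation r² + 25 = 0 has discriminant (0)² - 4·(25) = -100 < 0, so r = ± 5i.
Hence x_h = C1*cos(5*t) + C2*sin(5*t).
Since ±5i are characteristic roots, multiply the trial by t. Try x_p = t*(A*cos(5*t) + B*sin(5*t)). Substituting and equating the coefficients of cos(5t) and sin(5t) gives A = 0, B = 3/5, so x_p = 3*t*sin(5*t)/5.
General solution: x = C1*cos(5*t) + C2*sin(5*t) + 3*t*sin(5*t)/5.
Apply the initial conditions: x(0) = C1 = 0 and x'(0) = 5*C2 = 2. Solving gives C1 = 0, C2 = 2/5.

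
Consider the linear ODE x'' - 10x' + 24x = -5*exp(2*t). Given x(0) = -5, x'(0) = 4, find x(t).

Characteristic equation r² - 10r + 24 = 0 factors as (r - 6)(r - 4) = 0, so r = 6, 4.
Hence x_h = C1*exp(6*t) + C2*exp(4*t).
Try x_p = A*exp(2*t). Substituting into the equation and dividing by exp(2*t) gives A = -5/8, so x_p = -5*exp(2*t)/8.
General solution: x = -5*exp(2*t)/8 + C1*exp(6*t) + C2*exp(4*t).
Apply the initial conditions: x(0) = -5/8 + C1 + C2 = -5 and x'(0) = -5/4 + 4*C2 + 6*C1 = 4. Solving gives C1 = 91/8, C2 = -63/4.

x = -63*exp(4*t)/4 - 5*exp(2*t)/8 + 91*exp(6*t)/8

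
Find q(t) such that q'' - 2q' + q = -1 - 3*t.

q = -7 - 3*t + C1*exp(t) + C2*t*exp(t)

Characteristic equation r² - 2r + 1 = 0 has discriminant (-2)² - 4·(1) = 0, so r = 1 is a repeated root.
Hence q_h = (C1 + C2*t)*exp(t).
For the particular solution try q_p = A0 + A1*t. Substituting and matching coefficients of each power of t gives A0 = -7, A1 = -3, so q_p = -7 - 3*t.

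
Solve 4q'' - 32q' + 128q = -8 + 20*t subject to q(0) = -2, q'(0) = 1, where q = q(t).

q = -3/128 + 5*t/32 - 253*cos(4*t)*exp(4*t)/128 + 35*exp(4*t)*sin(4*t)/16

Divide through by 4: q'' - 8q' + 32q = -2 + 5*t.
Characteristic equation r² - 8r + 32 = 0 has discriminant (-8)² - 4·(32) = -64 < 0, so r = 4 ± 4i.
Hence q_h = C1*cos(4*t)*exp(4*t) + C2*exp(4*t)*sin(4*t).
For the particular solution try q_p = A0 + A1*t. Substituting and matching coefficients of each power of t gives A0 = -3/128, A1 = 5/32, so q_p = -3/128 + 5*t/32.
General solution: q = -3/128 + 5*t/32 + C1*cos(4*t)*exp(4*t) + C2*exp(4*t)*sin(4*t).
Apply the initial conditions: q(0) = -3/128 + C1 = -2 and q'(0) = 5/32 + 4*C1 + 4*C2 = 1. Solving gives C1 = -253/128, C2 = 35/16.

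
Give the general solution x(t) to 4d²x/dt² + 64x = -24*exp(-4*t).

Divide through by 4: x'' + 16x = -6*exp(-4*t).
Characteristic equation r² + 16 = 0 has discriminant (0)² - 4·(16) = -64 < 0, so r = ± 4i.
Hence x_h = C1*cos(4*t) + C2*sin(4*t).
Try x_p = A*exp(-4*t). Substituting into the equation and dividing by exp(-4*t) gives A = -3/16, so x_p = -3*exp(-4*t)/16.

x = -3*exp(-4*t)/16 + C1*cos(4*t) + C2*sin(4*t)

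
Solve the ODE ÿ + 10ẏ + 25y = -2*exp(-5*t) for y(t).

Characteristic equation r² + 10r + 25 = 0 has discriminant (10)² - 4·(25) = 0, so r = -5 is a repeated root.
Hence y_h = (C1 + C2*t)*exp(-5*t).
Since exp(-5*t) solves the homogeneous equation (r = -5 is a root of multiplicity 2), multiply the trial by t^2. Try y_p = A*t^2*exp(-5*t). Substituting into the equation and dividing by exp(-5*t) gives A = -1, so y_p = -t^2*exp(-5*t).

y = C1*exp(-5*t) - t**2*exp(-5*t) + C2*t*exp(-5*t)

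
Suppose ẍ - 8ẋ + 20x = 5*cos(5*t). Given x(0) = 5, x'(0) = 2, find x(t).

x = -8*sin(5*t)/65 - cos(5*t)/65 - 567*exp(4*t)*sin(2*t)/65 + 326*cos(2*t)*exp(4*t)/65

Characteristic equation r² - 8r + 20 = 0 has discriminant (-8)² - 4·(20) = -16 < 0, so r = 4 ± 2i.
Hence x_h = C1*cos(2*t)*exp(4*t) + C2*exp(4*t)*sin(2*t).
Try x_p = A*cos(5*t) + B*sin(5*t). Substituting and equating the coefficients of cos(5t) and sin(5t) gives A = -1/65, B = -8/65, so x_p = -8*sin(5*t)/65 - cos(5*t)/65.
General solution: x = -8*sin(5*t)/65 - cos(5*t)/65 + C1*cos(2*t)*exp(4*t) + C2*exp(4*t)*sin(2*t).
Apply the initial conditions: x(0) = -1/65 + C1 = 5 and x'(0) = -8/13 + 2*C2 + 4*C1 = 2. Solving gives C1 = 326/65, C2 = -567/65.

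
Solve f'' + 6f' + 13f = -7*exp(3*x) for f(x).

Characteristic equation r² + 6r + 13 = 0 has discriminant (6)² - 4·(13) = -16 < 0, so r = -3 ± 2i.
Hence f_h = C1*cos(2*x)*exp(-3*x) + C2*exp(-3*x)*sin(2*x).
Try f_p = A*exp(3*x). Substituting into the equation and dividing by exp(3*x) gives A = -7/40, so f_p = -7*exp(3*x)/40.

f = -7*exp(3*x)/40 + C1*cos(2*x)*exp(-3*x) + C2*exp(-3*x)*sin(2*x)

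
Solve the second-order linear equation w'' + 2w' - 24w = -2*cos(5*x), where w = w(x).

w = -20*sin(5*x)/2501 + 98*cos(5*x)/2501 + C1*exp(4*x) + C2*exp(-6*x)

Characteristic equation r² + 2r - 24 = 0 factors as (r - 4)(r + 6) = 0, so r = 4, -6.
Hence w_h = C1*exp(4*x) + C2*exp(-6*x).
Try w_p = A*cos(5*x) + B*sin(5*x). Substituting and equating the coefficients of cos(5x) and sin(5x) gives A = 98/2501, B = -20/2501, so w_p = -20*sin(5*x)/2501 + 98*cos(5*x)/2501.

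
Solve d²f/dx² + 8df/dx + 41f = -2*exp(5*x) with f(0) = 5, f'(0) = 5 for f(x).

f = -exp(5*x)/53 + 266*cos(5*x)*exp(-4*x)/53 + 1334*exp(-4*x)*sin(5*x)/265

Characteristic equation r² + 8r + 41 = 0 has discriminant (8)² - 4·(41) = -100 < 0, so r = -4 ± 5i.
Hence f_h = C1*cos(5*x)*exp(-4*x) + C2*exp(-4*x)*sin(5*x).
Try f_p = A*exp(5*x). Substituting into the equation and dividing by exp(5*x) gives A = -1/53, so f_p = -exp(5*x)/53.
General solution: f = -exp(5*x)/53 + C1*cos(5*x)*exp(-4*x) + C2*exp(-4*x)*sin(5*x).
Apply the initial conditions: f(0) = -1/53 + C1 = 5 and f'(0) = -5/53 - 4*C1 + 5*C2 = 5. Solving gives C1 = 266/53, C2 = 1334/265.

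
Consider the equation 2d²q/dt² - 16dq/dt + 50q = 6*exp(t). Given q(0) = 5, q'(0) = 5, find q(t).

Divide through by 2: q'' - 8q' + 25q = 3*exp(t).
Characteristic equation r² - 8r + 25 = 0 has discriminant (-8)² - 4·(25) = -36 < 0, so r = 4 ± 3i.
Hence q_h = C1*cos(3*t)*exp(4*t) + C2*exp(4*t)*sin(3*t).
Try q_p = A*exp(t). Substituting into the equation and dividing by exp(t) gives A = 1/6, so q_p = exp(t)/6.
General solution: q = exp(t)/6 + C1*cos(3*t)*exp(4*t) + C2*exp(4*t)*sin(3*t).
Apply the initial conditions: q(0) = 1/6 + C1 = 5 and q'(0) = 1/6 + 3*C2 + 4*C1 = 5. Solving gives C1 = 29/6, C2 = -29/6.

q = exp(t)/6 - 29*exp(4*t)*sin(3*t)/6 + 29*cos(3*t)*exp(4*t)/6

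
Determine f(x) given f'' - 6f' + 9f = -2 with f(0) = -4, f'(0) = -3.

Characteristic equation r² - 6r + 9 = 0 has discriminant (-6)² - 4·(9) = 0, so r = 3 is a repeated root.
Hence f_h = (C1 + C2*x)*exp(3*x).
For the particular solution try f_p = A0. Substituting and matching coefficients of each power of x gives A0 = -2/9, so f_p = -2/9.
General solution: f = -2/9 + C1*exp(3*x) + C2*x*exp(3*x).
Apply the initial conditions: f(0) = -2/9 + C1 = -4 and f'(0) = C2 + 3*C1 = -3. Solving gives C1 = -34/9, C2 = 25/3.

f = -2/9 - 34*exp(3*x)/9 + 25*x*exp(3*x)/3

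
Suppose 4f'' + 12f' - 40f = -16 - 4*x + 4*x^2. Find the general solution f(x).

Divide through by 4: f'' + 3f' - 10f = -4 + x^2 - x.
Characteristic equation r² + 3r - 10 = 0 factors as (r - 2)(r + 5) = 0, so r = 2, -5.
Hence f_h = C1*exp(2*x) + C2*exp(-5*x).
For the particular solution try f_p = A0 + A1*x + A2*x^2. Substituting and matching coefficients of each power of x gives A0 = 49/125, A1 = 1/25, A2 = -1/10, so f_p = 49/125 - x^2/10 + x/25.

f = 49/125 - x**2/10 + x/25 + C1*exp(2*x) + C2*exp(-5*x)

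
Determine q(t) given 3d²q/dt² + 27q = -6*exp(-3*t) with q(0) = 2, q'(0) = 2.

Divide through by 3: q'' + 9q = -2*exp(-3*t).
Characteristic equation r² + 9 = 0 has discriminant (0)² - 4·(9) = -36 < 0, so r = ± 3i.
Hence q_h = C1*cos(3*t) + C2*sin(3*t).
Try q_p = A*exp(-3*t). Substituting into the equation and dividing by exp(-3*t) gives A = -1/9, so q_p = -exp(-3*t)/9.
General solution: q = -exp(-3*t)/9 + C1*cos(3*t) + C2*sin(3*t).
Apply the initial conditions: q(0) = -1/9 + C1 = 2 and q'(0) = 1/3 + 3*C2 = 2. Solving gives C1 = 19/9, C2 = 5/9.

q = -exp(-3*t)/9 + 5*sin(3*t)/9 + 19*cos(3*t)/9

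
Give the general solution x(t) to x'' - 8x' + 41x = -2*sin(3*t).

x = -3*cos(3*t)/100 - sin(3*t)/25 + C1*cos(5*t)*exp(4*t) + C2*exp(4*t)*sin(5*t)

Characteristic equation r² - 8r + 41 = 0 has discriminant (-8)² - 4·(41) = -100 < 0, so r = 4 ± 5i.
Hence x_h = C1*cos(5*t)*exp(4*t) + C2*exp(4*t)*sin(5*t).
Try x_p = A*cos(3*t) + B*sin(3*t). Substituting and equating the coefficients of cos(3t) and sin(3t) gives A = -3/100, B = -1/25, so x_p = -3*cos(3*t)/100 - sin(3*t)/25.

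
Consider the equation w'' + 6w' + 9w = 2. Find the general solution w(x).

w = 2/9 + C1*exp(-3*x) + C2*x*exp(-3*x)

Characteristic equation r² + 6r + 9 = 0 has discriminant (6)² - 4·(9) = 0, so r = -3 is a repeated root.
Hence w_h = (C1 + C2*x)*exp(-3*x).
For the particular solution try w_p = A0. Substituting and matching coefficients of each power of x gives A0 = 2/9, so w_p = 2/9.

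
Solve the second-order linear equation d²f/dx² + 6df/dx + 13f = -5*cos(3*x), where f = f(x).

f = -9*sin(3*x)/34 - cos(3*x)/17 + C1*cos(2*x)*exp(-3*x) + C2*exp(-3*x)*sin(2*x)

Characteristic equation r² + 6r + 13 = 0 has discriminant (6)² - 4·(13) = -16 < 0, so r = -3 ± 2i.
Hence f_h = C1*cos(2*x)*exp(-3*x) + C2*exp(-3*x)*sin(2*x).
Try f_p = A*cos(3*x) + B*sin(3*x). Substituting and equating the coefficients of cos(3x) and sin(3x) gives A = -1/17, B = -9/34, so f_p = -9*sin(3*x)/34 - cos(3*x)/17.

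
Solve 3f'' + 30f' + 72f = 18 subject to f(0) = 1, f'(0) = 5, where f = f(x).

Divide through by 3: f'' + 10f' + 24f = 6.
Characteristic equation r² + 10r + 24 = 0 factors as (r + 4)(r + 6) = 0, so r = -4, -6.
Hence f_h = C1*exp(-4*x) + C2*exp(-6*x).
For the particular solution try f_p = A0. Substituting and matching coefficients of each power of x gives A0 = 1/4, so f_p = 1/4.
General solution: f = 1/4 + C1*exp(-4*x) + C2*exp(-6*x).
Apply the initial conditions: f(0) = 1/4 + C1 + C2 = 1 and f'(0) = -6*C2 - 4*C1 = 5. Solving gives C1 = 19/4, C2 = -4.

f = 1/4 - 4*exp(-6*x) + 19*exp(-4*x)/4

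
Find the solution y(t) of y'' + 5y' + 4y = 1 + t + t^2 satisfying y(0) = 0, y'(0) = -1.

Characteristic equation r² + 5r + 4 = 0 factors as (r + 4)(r + 1) = 0, so r = -4, -1.
Hence y_h = C1*exp(-4*t) + C2*exp(-t).
For the particular solution try y_p = A0 + A1*t + A2*t^2. Substituting and matching coefficients of each power of t gives A0 = 19/32, A1 = -3/8, A2 = 1/4, so y_p = 19/32 - 3*t/8 + t^2/4.
General solution: y = 19/32 - 3*t/8 + t^2/4 + C1*exp(-4*t) + C2*exp(-t).
Apply the initial conditions: y(0) = 19/32 + C1 + C2 = 0 and y'(0) = -3/8 - C2 - 4*C1 = -1. Solving gives C1 = 13/32, C2 = -1.

y = 19/32 - exp(-t) - 3*t/8 + t**2/4 + 13*exp(-4*t)/32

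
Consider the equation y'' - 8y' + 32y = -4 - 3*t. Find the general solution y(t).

Characteristic equation r² - 8r + 32 = 0 has discriminant (-8)² - 4·(32) = -64 < 0, so r = 4 ± 4i.
Hence y_h = C1*cos(4*t)*exp(4*t) + C2*exp(4*t)*sin(4*t).
For the particular solution try y_p = A0 + A1*t. Substituting and matching coefficients of each power of t gives A0 = -19/128, A1 = -3/32, so y_p = -19/128 - 3*t/32.

y = -19/128 - 3*t/32 + C1*cos(4*t)*exp(4*t) + C2*exp(4*t)*sin(4*t)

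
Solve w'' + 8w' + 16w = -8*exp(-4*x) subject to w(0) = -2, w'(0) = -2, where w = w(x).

Characteristic equation r² + 8r + 16 = 0 has discriminant (8)² - 4·(16) = 0, so r = -4 is a repeated root.
Hence w_h = (C1 + C2*x)*exp(-4*x).
Since exp(-4*x) solves the homogeneous equation (r = -4 is a root of multiplicity 2), multiply the trial by x^2. Try w_p = A*x^2*exp(-4*x). Substituting into the equation and dividing by exp(-4*x) gives A = -4, so w_p = -4*x^2*exp(-4*x).
General solution: w = C1*exp(-4*x) - 4*x^2*exp(-4*x) + C2*x*exp(-4*x).
Apply the initial conditions: w(0) = C1 = -2 and w'(0) = C2 - 4*C1 = -2. Solving gives C1 = -2, C2 = -10.

w = -2*exp(-4*x) - 10*x*exp(-4*x) - 4*x**2*exp(-4*x)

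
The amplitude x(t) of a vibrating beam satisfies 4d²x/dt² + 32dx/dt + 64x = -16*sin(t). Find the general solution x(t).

x = -60*sin(t)/289 + 32*cos(t)/289 + C1*exp(-4*t) + C2*t*exp(-4*t)

Divide through by 4: x'' + 8x' + 16x = -4*sin(t).
Characteristic equation r² + 8r + 16 = 0 has discriminant (8)² - 4·(16) = 0, so r = -4 is a repeated root.
Hence x_h = (C1 + C2*t)*exp(-4*t).
Try x_p = A*cos(t) + B*sin(t). Substituting and equating the coefficients of cos(t) and sin(t) gives A = 32/289, B = -60/289, so x_p = -60*sin(t)/289 + 32*cos(t)/289.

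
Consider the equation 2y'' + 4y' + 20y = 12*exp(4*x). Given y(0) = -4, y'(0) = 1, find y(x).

y = 3*exp(4*x)/17 - 71*cos(3*x)*exp(-x)/17 - 22*exp(-x)*sin(3*x)/17

Divide through by 2: y'' + 2y' + 10y = 6*exp(4*x).
Characteristic equation r² + 2r + 10 = 0 has discriminant (2)² - 4·(10) = -36 < 0, so r = -1 ± 3i.
Hence y_h = C1*cos(3*x)*exp(-x) + C2*exp(-x)*sin(3*x).
Try y_p = A*exp(4*x). Substituting into the equation and dividing by exp(4*x) gives A = 3/17, so y_p = 3*exp(4*x)/17.
General solution: y = 3*exp(4*x)/17 + C1*cos(3*x)*exp(-x) + C2*exp(-x)*sin(3*x).
Apply the initial conditions: y(0) = 3/17 + C1 = -4 and y'(0) = 12/17 - C1 + 3*C2 = 1. Solving gives C1 = -71/17, C2 = -22/17.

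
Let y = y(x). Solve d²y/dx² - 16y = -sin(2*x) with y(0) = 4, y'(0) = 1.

Characteristic equation r² - 16 = 0 factors as (r + 4)(r - 4) = 0, so r = -4, 4.
Hence y_h = C1*exp(-4*x) + C2*exp(4*x).
Try y_p = A*cos(2*x) + B*sin(2*x). Substituting and equating the coefficients of cos(2x) and sin(2x) gives A = 0, B = 1/20, so y_p = sin(2*x)/20.
General solution: y = sin(2*x)/20 + C1*exp(-4*x) + C2*exp(4*x).
Apply the initial conditions: y(0) = C1 + C2 = 4 and y'(0) = 1/10 - 4*C1 + 4*C2 = 1. Solving gives C1 = 151/80, C2 = 169/80.

y = sin(2*x)/20 + 151*exp(-4*x)/80 + 169*exp(4*x)/80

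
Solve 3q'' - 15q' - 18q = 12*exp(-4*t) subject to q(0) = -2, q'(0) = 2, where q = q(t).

Divide through by 3: q'' - 5q' - 6q = 4*exp(-4*t).
Characteristic equation r² - 5r - 6 = 0 factors as (r + 1)(r - 6) = 0, so r = -1, 6.
Hence q_h = C1*exp(-t) + C2*exp(6*t).
Try q_p = A*exp(-4*t). Substituting into the equation and dividing by exp(-4*t) gives A = 2/15, so q_p = 2*exp(-4*t)/15.
General solution: q = 2*exp(-4*t)/15 + C1*exp(-t) + C2*exp(6*t).
Apply the initial conditions: q(0) = 2/15 + C1 + C2 = -2 and q'(0) = -8/15 - C1 + 6*C2 = 2. Solving gives C1 = -46/21, C2 = 2/35.

q = -46*exp(-t)/21 + 2*exp(-4*t)/15 + 2*exp(6*t)/35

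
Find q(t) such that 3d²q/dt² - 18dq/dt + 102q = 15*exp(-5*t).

q = 5*exp(-5*t)/89 + C1*cos(5*t)*exp(3*t) + C2*exp(3*t)*sin(5*t)

Divide through by 3: q'' - 6q' + 34q = 5*exp(-5*t).
Characteristic equation r² - 6r + 34 = 0 has discriminant (-6)² - 4·(34) = -100 < 0, so r = 3 ± 5i.
Hence q_h = C1*cos(5*t)*exp(3*t) + C2*exp(3*t)*sin(5*t).
Try q_p = A*exp(-5*t). Substituting into the equation and dividing by exp(-5*t) gives A = 5/89, so q_p = 5*exp(-5*t)/89.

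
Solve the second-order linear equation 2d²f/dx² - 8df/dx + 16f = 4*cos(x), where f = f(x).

Divide through by 2: f'' - 4f' + 8f = 2*cos(x).
Characteristic equation r² - 4r + 8 = 0 has discriminant (-4)² - 4·(8) = -16 < 0, so r = 2 ± 2i.
Hence f_h = C1*cos(2*x)*exp(2*x) + C2*exp(2*x)*sin(2*x).
Try f_p = A*cos(x) + B*sin(x). Substituting and equating the coefficients of cos(x) and sin(x) gives A = 14/65, B = -8/65, so f_p = -8*sin(x)/65 + 14*cos(x)/65.

f = -8*sin(x)/65 + 14*cos(x)/65 + C1*cos(2*x)*exp(2*x) + C2*exp(2*x)*sin(2*x)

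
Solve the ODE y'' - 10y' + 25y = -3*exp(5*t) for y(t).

y = C1*exp(5*t) - 3*t**2*exp(5*t)/2 + C2*t*exp(5*t)

Characteristic equation r² - 10r + 25 = 0 has discriminant (-10)² - 4·(25) = 0, so r = 5 is a repeated root.
Hence y_h = (C1 + C2*t)*exp(5*t).
Since exp(5*t) solves the homogeneous equation (r = 5 is a root of multiplicity 2), multiply the trial by t^2. Try y_p = A*t^2*exp(5*t). Substituting into the equation and dividing by exp(5*t) gives A = -3/2, so y_p = -3*t^2*exp(5*t)/2.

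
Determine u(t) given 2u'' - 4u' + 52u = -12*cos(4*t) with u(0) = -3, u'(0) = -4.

Divide through by 2: u'' - 2u' + 26u = -6*cos(4*t).
Characteristic equation r² - 2r + 26 = 0 has discriminant (-2)² - 4·(26) = -100 < 0, so r = 1 ± 5i.
Hence u_h = C1*cos(5*t)*exp(t) + C2*exp(t)*sin(5*t).
Try u_p = A*cos(4*t) + B*sin(4*t). Substituting and equating the coefficients of cos(4t) and sin(4t) gives A = -15/41, B = 12/41, so u_p = -15*cos(4*t)/41 + 12*sin(4*t)/41.
General solution: u = -15*cos(4*t)/41 + 12*sin(4*t)/41 + C1*cos(5*t)*exp(t) + C2*exp(t)*sin(5*t).
Apply the initial conditions: u(0) = -15/41 + C1 = -3 and u'(0) = 48/41 + C1 + 5*C2 = -4. Solving gives C1 = -108/41, C2 = -104/205.

u = -15*cos(4*t)/41 + 12*sin(4*t)/41 - 108*cos(5*t)*exp(t)/41 - 104*exp(t)*sin(5*t)/205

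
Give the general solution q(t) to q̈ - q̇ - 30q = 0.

Characteristic equation r² - r - 30 = 0 factors as (r - 6)(r + 5) = 0, so r = 6, -5.
Hence q_h = C1*exp(6*t) + C2*exp(-5*t).

q = C1*exp(6*t) + C2*exp(-5*t)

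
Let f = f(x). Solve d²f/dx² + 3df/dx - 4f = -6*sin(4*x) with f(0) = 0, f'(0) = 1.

f = -7*exp(x)/85 - exp(-4*x)/20 + 9*cos(4*x)/68 + 15*sin(4*x)/68

Characteristic equation r² + 3r - 4 = 0 factors as (r + 4)(r - 1) = 0, so r = -4, 1.
Hence f_h = C1*exp(-4*x) + C2*exp(x).
Try f_p = A*cos(4*x) + B*sin(4*x). Substituting and equating the coefficients of cos(4x) and sin(4x) gives A = 9/68, B = 15/68, so f_p = 9*cos(4*x)/68 + 15*sin(4*x)/68.
General solution: f = 9*cos(4*x)/68 + 15*sin(4*x)/68 + C1*exp(-4*x) + C2*exp(x).
Apply the initial conditions: f(0) = 9/68 + C1 + C2 = 0 and f'(0) = 15/17 + C2 - 4*C1 = 1. Solving gives C1 = -1/20, C2 = -7/85.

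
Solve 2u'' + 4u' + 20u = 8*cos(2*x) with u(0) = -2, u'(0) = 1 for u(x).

Divide through by 2: u'' + 2u' + 10u = 4*cos(2*x).
Characteristic equation r² + 2r + 10 = 0 has discriminant (2)² - 4·(10) = -36 < 0, so r = -1 ± 3i.
Hence u_h = C1*cos(3*x)*exp(-x) + C2*exp(-x)*sin(3*x).
Try u_p = A*cos(2*x) + B*sin(2*x). Substituting and equating the coefficients of cos(2x) and sin(2x) gives A = 6/13, B = 4/13, so u_p = 4*sin(2*x)/13 + 6*cos(2*x)/13.
General solution: u = 4*sin(2*x)/13 + 6*cos(2*x)/13 + C1*cos(3*x)*exp(-x) + C2*exp(-x)*sin(3*x).
Apply the initial conditions: u(0) = 6/13 + C1 = -2 and u'(0) = 8/13 - C1 + 3*C2 = 1. Solving gives C1 = -32/13, C2 = -9/13.

u = 4*sin(2*x)/13 + 6*cos(2*x)/13 - 32*cos(3*x)*exp(-x)/13 - 9*exp(-x)*sin(3*x)/13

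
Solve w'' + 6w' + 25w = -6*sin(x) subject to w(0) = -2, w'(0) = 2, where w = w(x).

Characteristic equation r² + 6r + 25 = 0 has discriminant (6)² - 4·(25) = -64 < 0, so r = -3 ± 4i.
Hence w_h = C1*cos(4*x)*exp(-3*x) + C2*exp(-3*x)*sin(4*x).
Try w_p = A*cos(x) + B*sin(x). Substituting and equating the coefficients of cos(x) and sin(x) gives A = 1/17, B = -4/17, so w_p = -4*sin(x)/17 + cos(x)/17.
General solution: w = -4*sin(x)/17 + cos(x)/17 + C1*cos(4*x)*exp(-3*x) + C2*exp(-3*x)*sin(4*x).
Apply the initial conditions: w(0) = 1/17 + C1 = -2 and w'(0) = -4/17 - 3*C1 + 4*C2 = 2. Solving gives C1 = -35/17, C2 = -67/68.

w = -4*sin(x)/17 + cos(x)/17 - 67*exp(-3*x)*sin(4*x)/68 - 35*cos(4*x)*exp(-3*x)/17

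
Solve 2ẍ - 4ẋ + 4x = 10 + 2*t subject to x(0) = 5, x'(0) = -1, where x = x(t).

x = 3 + t/2 + 2*cos(t)*exp(t) - 7*exp(t)*sin(t)/2

Divide through by 2: x'' - 2x' + 2x = 5 + t.
Characteristic equation r² - 2r + 2 = 0 has discriminant (-2)² - 4·(2) = -4 < 0, so r = 1 ± i.
Hence x_h = C1*cos(t)*exp(t) + C2*exp(t)*sin(t).
For the particular solution try x_p = A0 + A1*t. Substituting and matching coefficients of each power of t gives A0 = 3, A1 = 1/2, so x_p = 3 + t/2.
General solution: x = 3 + t/2 + C1*cos(t)*exp(t) + C2*exp(t)*sin(t).
Apply the initial conditions: x(0) = 3 + C1 = 5 and x'(0) = 1/2 + C1 + C2 = -1. Solving gives C1 = 2, C2 = -7/2.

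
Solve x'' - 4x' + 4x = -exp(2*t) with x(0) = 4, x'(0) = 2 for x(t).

Characteristic equation r² - 4r + 4 = 0 has discriminant (-4)² - 4·(4) = 0, so r = 2 is a repeated root.
Hence x_h = (C1 + C2*t)*exp(2*t).
Since exp(2*t) solves the homogeneous equation (r = 2 is a root of multiplicity 2), multiply the trial by t^2. Try x_p = A*t^2*exp(2*t). Substituting into the equation and dividing by exp(2*t) gives A = -1/2, so x_p = -t^2*exp(2*t)/2.
General solution: x = C1*exp(2*t) - t^2*exp(2*t)/2 + C2*t*exp(2*t).
Apply the initial conditions: x(0) = C1 = 4 and x'(0) = C2 + 2*C1 = 2. Solving gives C1 = 4, C2 = -6.

x = 4*exp(2*t) - 6*t*exp(2*t) - t**2*exp(2*t)/2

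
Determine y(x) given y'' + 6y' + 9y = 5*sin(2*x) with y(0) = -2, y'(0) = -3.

y = -278*exp(-3*x)/169 - 60*cos(2*x)/169 + 25*sin(2*x)/169 - 107*x*exp(-3*x)/13

Characteristic equation r² + 6r + 9 = 0 has discriminant (6)² - 4·(9) = 0, so r = -3 is a repeated root.
Hence y_h = (C1 + C2*x)*exp(-3*x).
Try y_p = A*cos(2*x) + B*sin(2*x). Substituting and equating the coefficients of cos(2x) and sin(2x) gives A = -60/169, B = 25/169, so y_p = -60*cos(2*x)/169 + 25*sin(2*x)/169.
General solution: y = -60*cos(2*x)/169 + 25*sin(2*x)/169 + C1*exp(-3*x) + C2*x*exp(-3*x).
Apply the initial conditions: y(0) = -60/169 + C1 = -2 and y'(0) = 50/169 + C2 - 3*C1 = -3. Solving gives C1 = -278/169, C2 = -107/13.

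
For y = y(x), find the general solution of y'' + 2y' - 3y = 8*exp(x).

y = C1*exp(x) + C2*exp(-3*x) + 2*x*exp(x)

Characteristic equation r² + 2r - 3 = 0 factors as (r - 1)(r + 3) = 0, so r = 1, -3.
Hence y_h = C1*exp(x) + C2*exp(-3*x).
Since exp(x) solves the homogeneous equation (r = 1 is a root of multiplicity 1), multiply the trial by x. Try y_p = A*x*exp(x). Substituting into the equation and dividing by exp(x) gives A = 2, so y_p = 2*x*exp(x).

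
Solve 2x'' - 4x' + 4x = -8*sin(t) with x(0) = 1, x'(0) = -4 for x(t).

x = -8*cos(t)/5 - 4*sin(t)/5 - 29*exp(t)*sin(t)/5 + 13*cos(t)*exp(t)/5

Divide through by 2: x'' - 2x' + 2x = -4*sin(t).
Characteristic equation r² - 2r + 2 = 0 has discriminant (-2)² - 4·(2) = -4 < 0, so r = 1 ± i.
Hence x_h = C1*cos(t)*exp(t) + C2*exp(t)*sin(t).
Try x_p = A*cos(t) + B*sin(t). Substituting and equating the coefficients of cos(t) and sin(t) gives A = -8/5, B = -4/5, so x_p = -8*cos(t)/5 - 4*sin(t)/5.
General solution: x = -8*cos(t)/5 - 4*sin(t)/5 + C1*cos(t)*exp(t) + C2*exp(t)*sin(t).
Apply the initial conditions: x(0) = -8/5 + C1 = 1 and x'(0) = -4/5 + C1 + C2 = -4. Solving gives C1 = 13/5, C2 = -29/5.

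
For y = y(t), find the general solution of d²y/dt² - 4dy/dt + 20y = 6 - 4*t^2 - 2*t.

y = 71/250 - 9*t/50 - t**2/5 + C1*cos(4*t)*exp(2*t) + C2*exp(2*t)*sin(4*t)

Characteristic equation r² - 4r + 20 = 0 has discriminant (-4)² - 4·(20) = -64 < 0, so r = 2 ± 4i.
Hence y_h = C1*cos(4*t)*exp(2*t) + C2*exp(2*t)*sin(4*t).
For the particular solution try y_p = A0 + A1*t + A2*t^2. Substituting and matching coefficients of each power of t gives A0 = 71/250, A1 = -9/50, A2 = -1/5, so y_p = 71/250 - 9*t/50 - t^2/5.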